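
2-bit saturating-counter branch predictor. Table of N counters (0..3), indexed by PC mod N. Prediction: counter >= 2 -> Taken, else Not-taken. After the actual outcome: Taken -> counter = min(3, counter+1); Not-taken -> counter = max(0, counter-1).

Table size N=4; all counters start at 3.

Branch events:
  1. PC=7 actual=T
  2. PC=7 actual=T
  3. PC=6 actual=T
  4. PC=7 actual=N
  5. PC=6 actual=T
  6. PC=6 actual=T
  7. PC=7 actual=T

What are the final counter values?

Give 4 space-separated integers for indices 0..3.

Answer: 3 3 3 3

Derivation:
Ev 1: PC=7 idx=3 pred=T actual=T -> ctr[3]=3
Ev 2: PC=7 idx=3 pred=T actual=T -> ctr[3]=3
Ev 3: PC=6 idx=2 pred=T actual=T -> ctr[2]=3
Ev 4: PC=7 idx=3 pred=T actual=N -> ctr[3]=2
Ev 5: PC=6 idx=2 pred=T actual=T -> ctr[2]=3
Ev 6: PC=6 idx=2 pred=T actual=T -> ctr[2]=3
Ev 7: PC=7 idx=3 pred=T actual=T -> ctr[3]=3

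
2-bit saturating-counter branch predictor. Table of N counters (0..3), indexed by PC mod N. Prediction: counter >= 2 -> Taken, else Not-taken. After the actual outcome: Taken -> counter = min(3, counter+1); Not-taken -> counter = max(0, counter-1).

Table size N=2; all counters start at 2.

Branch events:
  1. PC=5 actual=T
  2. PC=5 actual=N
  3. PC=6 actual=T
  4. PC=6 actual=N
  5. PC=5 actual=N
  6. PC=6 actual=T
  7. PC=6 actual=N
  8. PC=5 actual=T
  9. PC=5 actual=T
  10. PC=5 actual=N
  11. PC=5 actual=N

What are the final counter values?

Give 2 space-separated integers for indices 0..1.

Answer: 2 1

Derivation:
Ev 1: PC=5 idx=1 pred=T actual=T -> ctr[1]=3
Ev 2: PC=5 idx=1 pred=T actual=N -> ctr[1]=2
Ev 3: PC=6 idx=0 pred=T actual=T -> ctr[0]=3
Ev 4: PC=6 idx=0 pred=T actual=N -> ctr[0]=2
Ev 5: PC=5 idx=1 pred=T actual=N -> ctr[1]=1
Ev 6: PC=6 idx=0 pred=T actual=T -> ctr[0]=3
Ev 7: PC=6 idx=0 pred=T actual=N -> ctr[0]=2
Ev 8: PC=5 idx=1 pred=N actual=T -> ctr[1]=2
Ev 9: PC=5 idx=1 pred=T actual=T -> ctr[1]=3
Ev 10: PC=5 idx=1 pred=T actual=N -> ctr[1]=2
Ev 11: PC=5 idx=1 pred=T actual=N -> ctr[1]=1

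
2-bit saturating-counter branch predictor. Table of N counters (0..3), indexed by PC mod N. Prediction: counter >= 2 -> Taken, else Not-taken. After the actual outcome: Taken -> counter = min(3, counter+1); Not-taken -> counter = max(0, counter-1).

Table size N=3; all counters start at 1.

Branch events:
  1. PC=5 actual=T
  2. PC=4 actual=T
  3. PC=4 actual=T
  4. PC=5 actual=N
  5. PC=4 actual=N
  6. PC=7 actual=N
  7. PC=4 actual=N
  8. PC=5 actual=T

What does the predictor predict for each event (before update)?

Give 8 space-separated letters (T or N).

Answer: N N T T T T N N

Derivation:
Ev 1: PC=5 idx=2 pred=N actual=T -> ctr[2]=2
Ev 2: PC=4 idx=1 pred=N actual=T -> ctr[1]=2
Ev 3: PC=4 idx=1 pred=T actual=T -> ctr[1]=3
Ev 4: PC=5 idx=2 pred=T actual=N -> ctr[2]=1
Ev 5: PC=4 idx=1 pred=T actual=N -> ctr[1]=2
Ev 6: PC=7 idx=1 pred=T actual=N -> ctr[1]=1
Ev 7: PC=4 idx=1 pred=N actual=N -> ctr[1]=0
Ev 8: PC=5 idx=2 pred=N actual=T -> ctr[2]=2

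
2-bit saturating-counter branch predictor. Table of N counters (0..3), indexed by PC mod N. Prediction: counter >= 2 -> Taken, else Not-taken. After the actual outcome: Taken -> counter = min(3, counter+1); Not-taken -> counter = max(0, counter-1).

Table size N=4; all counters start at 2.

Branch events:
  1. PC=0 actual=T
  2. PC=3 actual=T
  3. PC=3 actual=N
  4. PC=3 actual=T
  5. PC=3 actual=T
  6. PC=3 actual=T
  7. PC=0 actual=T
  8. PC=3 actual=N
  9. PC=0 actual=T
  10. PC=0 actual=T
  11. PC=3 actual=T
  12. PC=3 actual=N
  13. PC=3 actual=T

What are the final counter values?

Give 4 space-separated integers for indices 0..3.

Ev 1: PC=0 idx=0 pred=T actual=T -> ctr[0]=3
Ev 2: PC=3 idx=3 pred=T actual=T -> ctr[3]=3
Ev 3: PC=3 idx=3 pred=T actual=N -> ctr[3]=2
Ev 4: PC=3 idx=3 pred=T actual=T -> ctr[3]=3
Ev 5: PC=3 idx=3 pred=T actual=T -> ctr[3]=3
Ev 6: PC=3 idx=3 pred=T actual=T -> ctr[3]=3
Ev 7: PC=0 idx=0 pred=T actual=T -> ctr[0]=3
Ev 8: PC=3 idx=3 pred=T actual=N -> ctr[3]=2
Ev 9: PC=0 idx=0 pred=T actual=T -> ctr[0]=3
Ev 10: PC=0 idx=0 pred=T actual=T -> ctr[0]=3
Ev 11: PC=3 idx=3 pred=T actual=T -> ctr[3]=3
Ev 12: PC=3 idx=3 pred=T actual=N -> ctr[3]=2
Ev 13: PC=3 idx=3 pred=T actual=T -> ctr[3]=3

Answer: 3 2 2 3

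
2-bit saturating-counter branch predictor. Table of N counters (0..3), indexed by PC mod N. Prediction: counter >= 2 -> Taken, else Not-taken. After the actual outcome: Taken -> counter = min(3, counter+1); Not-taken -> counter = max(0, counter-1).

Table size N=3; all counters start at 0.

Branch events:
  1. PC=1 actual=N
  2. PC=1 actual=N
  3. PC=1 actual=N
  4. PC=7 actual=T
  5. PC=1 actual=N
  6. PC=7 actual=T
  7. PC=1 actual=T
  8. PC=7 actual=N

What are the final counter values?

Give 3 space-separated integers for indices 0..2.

Ev 1: PC=1 idx=1 pred=N actual=N -> ctr[1]=0
Ev 2: PC=1 idx=1 pred=N actual=N -> ctr[1]=0
Ev 3: PC=1 idx=1 pred=N actual=N -> ctr[1]=0
Ev 4: PC=7 idx=1 pred=N actual=T -> ctr[1]=1
Ev 5: PC=1 idx=1 pred=N actual=N -> ctr[1]=0
Ev 6: PC=7 idx=1 pred=N actual=T -> ctr[1]=1
Ev 7: PC=1 idx=1 pred=N actual=T -> ctr[1]=2
Ev 8: PC=7 idx=1 pred=T actual=N -> ctr[1]=1

Answer: 0 1 0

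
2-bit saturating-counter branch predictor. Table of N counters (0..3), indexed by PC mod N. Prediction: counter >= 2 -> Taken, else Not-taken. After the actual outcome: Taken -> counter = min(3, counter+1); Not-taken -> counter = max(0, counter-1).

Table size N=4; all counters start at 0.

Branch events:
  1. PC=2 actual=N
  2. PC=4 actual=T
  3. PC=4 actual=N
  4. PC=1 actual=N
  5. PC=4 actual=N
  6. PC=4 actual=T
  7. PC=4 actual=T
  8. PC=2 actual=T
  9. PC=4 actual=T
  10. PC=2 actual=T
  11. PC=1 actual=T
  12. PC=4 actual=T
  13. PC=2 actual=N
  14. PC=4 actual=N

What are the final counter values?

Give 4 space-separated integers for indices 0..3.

Answer: 2 1 1 0

Derivation:
Ev 1: PC=2 idx=2 pred=N actual=N -> ctr[2]=0
Ev 2: PC=4 idx=0 pred=N actual=T -> ctr[0]=1
Ev 3: PC=4 idx=0 pred=N actual=N -> ctr[0]=0
Ev 4: PC=1 idx=1 pred=N actual=N -> ctr[1]=0
Ev 5: PC=4 idx=0 pred=N actual=N -> ctr[0]=0
Ev 6: PC=4 idx=0 pred=N actual=T -> ctr[0]=1
Ev 7: PC=4 idx=0 pred=N actual=T -> ctr[0]=2
Ev 8: PC=2 idx=2 pred=N actual=T -> ctr[2]=1
Ev 9: PC=4 idx=0 pred=T actual=T -> ctr[0]=3
Ev 10: PC=2 idx=2 pred=N actual=T -> ctr[2]=2
Ev 11: PC=1 idx=1 pred=N actual=T -> ctr[1]=1
Ev 12: PC=4 idx=0 pred=T actual=T -> ctr[0]=3
Ev 13: PC=2 idx=2 pred=T actual=N -> ctr[2]=1
Ev 14: PC=4 idx=0 pred=T actual=N -> ctr[0]=2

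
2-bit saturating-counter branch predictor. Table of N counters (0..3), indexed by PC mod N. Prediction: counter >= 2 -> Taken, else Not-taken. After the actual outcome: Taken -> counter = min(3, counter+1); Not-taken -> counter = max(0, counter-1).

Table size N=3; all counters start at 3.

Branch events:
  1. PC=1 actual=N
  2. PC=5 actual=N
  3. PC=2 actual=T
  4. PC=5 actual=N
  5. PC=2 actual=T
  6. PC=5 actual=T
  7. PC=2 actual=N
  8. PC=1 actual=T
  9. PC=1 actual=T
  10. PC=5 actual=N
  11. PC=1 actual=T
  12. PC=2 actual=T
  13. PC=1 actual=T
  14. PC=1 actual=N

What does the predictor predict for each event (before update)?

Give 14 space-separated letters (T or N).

Answer: T T T T T T T T T T T N T T

Derivation:
Ev 1: PC=1 idx=1 pred=T actual=N -> ctr[1]=2
Ev 2: PC=5 idx=2 pred=T actual=N -> ctr[2]=2
Ev 3: PC=2 idx=2 pred=T actual=T -> ctr[2]=3
Ev 4: PC=5 idx=2 pred=T actual=N -> ctr[2]=2
Ev 5: PC=2 idx=2 pred=T actual=T -> ctr[2]=3
Ev 6: PC=5 idx=2 pred=T actual=T -> ctr[2]=3
Ev 7: PC=2 idx=2 pred=T actual=N -> ctr[2]=2
Ev 8: PC=1 idx=1 pred=T actual=T -> ctr[1]=3
Ev 9: PC=1 idx=1 pred=T actual=T -> ctr[1]=3
Ev 10: PC=5 idx=2 pred=T actual=N -> ctr[2]=1
Ev 11: PC=1 idx=1 pred=T actual=T -> ctr[1]=3
Ev 12: PC=2 idx=2 pred=N actual=T -> ctr[2]=2
Ev 13: PC=1 idx=1 pred=T actual=T -> ctr[1]=3
Ev 14: PC=1 idx=1 pred=T actual=N -> ctr[1]=2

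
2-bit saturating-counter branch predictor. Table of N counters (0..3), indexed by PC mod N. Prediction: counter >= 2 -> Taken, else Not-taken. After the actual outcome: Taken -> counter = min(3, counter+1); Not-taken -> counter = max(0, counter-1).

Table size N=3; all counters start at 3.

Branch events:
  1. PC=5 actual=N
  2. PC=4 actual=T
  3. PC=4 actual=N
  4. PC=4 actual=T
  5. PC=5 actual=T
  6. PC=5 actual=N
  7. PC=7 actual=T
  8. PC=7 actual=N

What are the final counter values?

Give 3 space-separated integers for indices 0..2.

Ev 1: PC=5 idx=2 pred=T actual=N -> ctr[2]=2
Ev 2: PC=4 idx=1 pred=T actual=T -> ctr[1]=3
Ev 3: PC=4 idx=1 pred=T actual=N -> ctr[1]=2
Ev 4: PC=4 idx=1 pred=T actual=T -> ctr[1]=3
Ev 5: PC=5 idx=2 pred=T actual=T -> ctr[2]=3
Ev 6: PC=5 idx=2 pred=T actual=N -> ctr[2]=2
Ev 7: PC=7 idx=1 pred=T actual=T -> ctr[1]=3
Ev 8: PC=7 idx=1 pred=T actual=N -> ctr[1]=2

Answer: 3 2 2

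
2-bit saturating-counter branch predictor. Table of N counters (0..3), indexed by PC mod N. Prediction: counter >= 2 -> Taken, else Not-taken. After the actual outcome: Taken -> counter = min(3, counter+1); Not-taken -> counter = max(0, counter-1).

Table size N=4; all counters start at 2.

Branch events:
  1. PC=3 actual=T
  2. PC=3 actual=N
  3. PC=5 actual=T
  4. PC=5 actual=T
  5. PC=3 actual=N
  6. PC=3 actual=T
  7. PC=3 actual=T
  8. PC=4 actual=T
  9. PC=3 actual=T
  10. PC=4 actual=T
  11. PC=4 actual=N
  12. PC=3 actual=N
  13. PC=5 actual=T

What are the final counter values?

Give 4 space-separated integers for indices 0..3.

Ev 1: PC=3 idx=3 pred=T actual=T -> ctr[3]=3
Ev 2: PC=3 idx=3 pred=T actual=N -> ctr[3]=2
Ev 3: PC=5 idx=1 pred=T actual=T -> ctr[1]=3
Ev 4: PC=5 idx=1 pred=T actual=T -> ctr[1]=3
Ev 5: PC=3 idx=3 pred=T actual=N -> ctr[3]=1
Ev 6: PC=3 idx=3 pred=N actual=T -> ctr[3]=2
Ev 7: PC=3 idx=3 pred=T actual=T -> ctr[3]=3
Ev 8: PC=4 idx=0 pred=T actual=T -> ctr[0]=3
Ev 9: PC=3 idx=3 pred=T actual=T -> ctr[3]=3
Ev 10: PC=4 idx=0 pred=T actual=T -> ctr[0]=3
Ev 11: PC=4 idx=0 pred=T actual=N -> ctr[0]=2
Ev 12: PC=3 idx=3 pred=T actual=N -> ctr[3]=2
Ev 13: PC=5 idx=1 pred=T actual=T -> ctr[1]=3

Answer: 2 3 2 2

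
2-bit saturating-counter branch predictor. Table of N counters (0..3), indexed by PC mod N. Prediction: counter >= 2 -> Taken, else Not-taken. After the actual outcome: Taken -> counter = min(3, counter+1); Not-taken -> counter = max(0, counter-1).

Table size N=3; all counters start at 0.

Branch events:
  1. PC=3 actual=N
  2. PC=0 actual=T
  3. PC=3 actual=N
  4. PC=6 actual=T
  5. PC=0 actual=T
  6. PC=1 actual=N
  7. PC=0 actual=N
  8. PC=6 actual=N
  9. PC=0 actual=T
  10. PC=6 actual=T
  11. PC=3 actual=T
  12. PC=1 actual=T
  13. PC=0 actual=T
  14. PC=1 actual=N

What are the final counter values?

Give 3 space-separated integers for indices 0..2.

Ev 1: PC=3 idx=0 pred=N actual=N -> ctr[0]=0
Ev 2: PC=0 idx=0 pred=N actual=T -> ctr[0]=1
Ev 3: PC=3 idx=0 pred=N actual=N -> ctr[0]=0
Ev 4: PC=6 idx=0 pred=N actual=T -> ctr[0]=1
Ev 5: PC=0 idx=0 pred=N actual=T -> ctr[0]=2
Ev 6: PC=1 idx=1 pred=N actual=N -> ctr[1]=0
Ev 7: PC=0 idx=0 pred=T actual=N -> ctr[0]=1
Ev 8: PC=6 idx=0 pred=N actual=N -> ctr[0]=0
Ev 9: PC=0 idx=0 pred=N actual=T -> ctr[0]=1
Ev 10: PC=6 idx=0 pred=N actual=T -> ctr[0]=2
Ev 11: PC=3 idx=0 pred=T actual=T -> ctr[0]=3
Ev 12: PC=1 idx=1 pred=N actual=T -> ctr[1]=1
Ev 13: PC=0 idx=0 pred=T actual=T -> ctr[0]=3
Ev 14: PC=1 idx=1 pred=N actual=N -> ctr[1]=0

Answer: 3 0 0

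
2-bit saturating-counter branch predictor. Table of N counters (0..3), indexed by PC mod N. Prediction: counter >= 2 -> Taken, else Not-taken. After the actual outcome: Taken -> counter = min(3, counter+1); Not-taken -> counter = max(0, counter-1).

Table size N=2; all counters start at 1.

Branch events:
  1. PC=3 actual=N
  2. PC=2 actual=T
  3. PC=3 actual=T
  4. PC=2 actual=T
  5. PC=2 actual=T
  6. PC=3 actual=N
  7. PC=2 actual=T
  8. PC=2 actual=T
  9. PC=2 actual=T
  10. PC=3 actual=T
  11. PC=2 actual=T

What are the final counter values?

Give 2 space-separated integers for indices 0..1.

Answer: 3 1

Derivation:
Ev 1: PC=3 idx=1 pred=N actual=N -> ctr[1]=0
Ev 2: PC=2 idx=0 pred=N actual=T -> ctr[0]=2
Ev 3: PC=3 idx=1 pred=N actual=T -> ctr[1]=1
Ev 4: PC=2 idx=0 pred=T actual=T -> ctr[0]=3
Ev 5: PC=2 idx=0 pred=T actual=T -> ctr[0]=3
Ev 6: PC=3 idx=1 pred=N actual=N -> ctr[1]=0
Ev 7: PC=2 idx=0 pred=T actual=T -> ctr[0]=3
Ev 8: PC=2 idx=0 pred=T actual=T -> ctr[0]=3
Ev 9: PC=2 idx=0 pred=T actual=T -> ctr[0]=3
Ev 10: PC=3 idx=1 pred=N actual=T -> ctr[1]=1
Ev 11: PC=2 idx=0 pred=T actual=T -> ctr[0]=3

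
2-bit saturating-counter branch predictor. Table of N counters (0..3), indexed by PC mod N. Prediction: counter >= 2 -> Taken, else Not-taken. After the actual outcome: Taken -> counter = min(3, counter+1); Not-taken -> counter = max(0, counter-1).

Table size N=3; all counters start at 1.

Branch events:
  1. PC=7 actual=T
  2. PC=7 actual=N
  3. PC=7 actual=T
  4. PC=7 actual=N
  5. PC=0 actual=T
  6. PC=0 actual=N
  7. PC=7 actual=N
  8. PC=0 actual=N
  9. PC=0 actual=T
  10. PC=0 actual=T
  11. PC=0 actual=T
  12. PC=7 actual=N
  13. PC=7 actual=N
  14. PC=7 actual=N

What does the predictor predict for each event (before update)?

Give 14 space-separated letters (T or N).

Ev 1: PC=7 idx=1 pred=N actual=T -> ctr[1]=2
Ev 2: PC=7 idx=1 pred=T actual=N -> ctr[1]=1
Ev 3: PC=7 idx=1 pred=N actual=T -> ctr[1]=2
Ev 4: PC=7 idx=1 pred=T actual=N -> ctr[1]=1
Ev 5: PC=0 idx=0 pred=N actual=T -> ctr[0]=2
Ev 6: PC=0 idx=0 pred=T actual=N -> ctr[0]=1
Ev 7: PC=7 idx=1 pred=N actual=N -> ctr[1]=0
Ev 8: PC=0 idx=0 pred=N actual=N -> ctr[0]=0
Ev 9: PC=0 idx=0 pred=N actual=T -> ctr[0]=1
Ev 10: PC=0 idx=0 pred=N actual=T -> ctr[0]=2
Ev 11: PC=0 idx=0 pred=T actual=T -> ctr[0]=3
Ev 12: PC=7 idx=1 pred=N actual=N -> ctr[1]=0
Ev 13: PC=7 idx=1 pred=N actual=N -> ctr[1]=0
Ev 14: PC=7 idx=1 pred=N actual=N -> ctr[1]=0

Answer: N T N T N T N N N N T N N N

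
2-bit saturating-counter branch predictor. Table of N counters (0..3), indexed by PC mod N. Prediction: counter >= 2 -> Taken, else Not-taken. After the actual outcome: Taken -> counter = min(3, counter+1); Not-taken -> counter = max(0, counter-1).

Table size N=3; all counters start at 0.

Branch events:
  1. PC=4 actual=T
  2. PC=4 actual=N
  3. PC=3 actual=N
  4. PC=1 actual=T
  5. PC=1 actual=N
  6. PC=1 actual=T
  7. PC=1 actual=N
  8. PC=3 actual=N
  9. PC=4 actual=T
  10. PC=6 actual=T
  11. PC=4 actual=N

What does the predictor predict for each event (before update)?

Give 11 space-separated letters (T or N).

Answer: N N N N N N N N N N N

Derivation:
Ev 1: PC=4 idx=1 pred=N actual=T -> ctr[1]=1
Ev 2: PC=4 idx=1 pred=N actual=N -> ctr[1]=0
Ev 3: PC=3 idx=0 pred=N actual=N -> ctr[0]=0
Ev 4: PC=1 idx=1 pred=N actual=T -> ctr[1]=1
Ev 5: PC=1 idx=1 pred=N actual=N -> ctr[1]=0
Ev 6: PC=1 idx=1 pred=N actual=T -> ctr[1]=1
Ev 7: PC=1 idx=1 pred=N actual=N -> ctr[1]=0
Ev 8: PC=3 idx=0 pred=N actual=N -> ctr[0]=0
Ev 9: PC=4 idx=1 pred=N actual=T -> ctr[1]=1
Ev 10: PC=6 idx=0 pred=N actual=T -> ctr[0]=1
Ev 11: PC=4 idx=1 pred=N actual=N -> ctr[1]=0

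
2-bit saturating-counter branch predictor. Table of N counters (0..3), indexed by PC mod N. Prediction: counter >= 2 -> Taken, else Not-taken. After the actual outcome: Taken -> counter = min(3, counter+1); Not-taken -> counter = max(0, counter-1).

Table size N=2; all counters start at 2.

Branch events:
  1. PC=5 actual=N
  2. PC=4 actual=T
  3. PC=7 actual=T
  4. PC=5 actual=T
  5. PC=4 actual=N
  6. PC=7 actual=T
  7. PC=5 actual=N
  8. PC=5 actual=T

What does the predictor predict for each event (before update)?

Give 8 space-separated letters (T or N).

Ev 1: PC=5 idx=1 pred=T actual=N -> ctr[1]=1
Ev 2: PC=4 idx=0 pred=T actual=T -> ctr[0]=3
Ev 3: PC=7 idx=1 pred=N actual=T -> ctr[1]=2
Ev 4: PC=5 idx=1 pred=T actual=T -> ctr[1]=3
Ev 5: PC=4 idx=0 pred=T actual=N -> ctr[0]=2
Ev 6: PC=7 idx=1 pred=T actual=T -> ctr[1]=3
Ev 7: PC=5 idx=1 pred=T actual=N -> ctr[1]=2
Ev 8: PC=5 idx=1 pred=T actual=T -> ctr[1]=3

Answer: T T N T T T T T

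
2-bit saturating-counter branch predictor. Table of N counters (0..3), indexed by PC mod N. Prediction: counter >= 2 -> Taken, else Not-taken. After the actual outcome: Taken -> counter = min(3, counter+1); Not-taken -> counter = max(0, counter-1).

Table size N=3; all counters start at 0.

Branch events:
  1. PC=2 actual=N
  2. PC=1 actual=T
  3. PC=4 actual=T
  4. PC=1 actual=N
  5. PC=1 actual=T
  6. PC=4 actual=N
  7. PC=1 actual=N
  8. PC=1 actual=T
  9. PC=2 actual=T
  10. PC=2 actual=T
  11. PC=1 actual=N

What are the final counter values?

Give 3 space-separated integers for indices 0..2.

Ev 1: PC=2 idx=2 pred=N actual=N -> ctr[2]=0
Ev 2: PC=1 idx=1 pred=N actual=T -> ctr[1]=1
Ev 3: PC=4 idx=1 pred=N actual=T -> ctr[1]=2
Ev 4: PC=1 idx=1 pred=T actual=N -> ctr[1]=1
Ev 5: PC=1 idx=1 pred=N actual=T -> ctr[1]=2
Ev 6: PC=4 idx=1 pred=T actual=N -> ctr[1]=1
Ev 7: PC=1 idx=1 pred=N actual=N -> ctr[1]=0
Ev 8: PC=1 idx=1 pred=N actual=T -> ctr[1]=1
Ev 9: PC=2 idx=2 pred=N actual=T -> ctr[2]=1
Ev 10: PC=2 idx=2 pred=N actual=T -> ctr[2]=2
Ev 11: PC=1 idx=1 pred=N actual=N -> ctr[1]=0

Answer: 0 0 2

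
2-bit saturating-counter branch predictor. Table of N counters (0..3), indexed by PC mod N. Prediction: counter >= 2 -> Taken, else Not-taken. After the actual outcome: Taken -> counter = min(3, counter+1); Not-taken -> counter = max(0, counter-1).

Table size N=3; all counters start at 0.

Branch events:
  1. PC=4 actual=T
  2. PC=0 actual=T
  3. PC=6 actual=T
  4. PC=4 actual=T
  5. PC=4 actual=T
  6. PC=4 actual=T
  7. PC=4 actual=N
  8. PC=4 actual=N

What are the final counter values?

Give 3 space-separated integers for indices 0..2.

Answer: 2 1 0

Derivation:
Ev 1: PC=4 idx=1 pred=N actual=T -> ctr[1]=1
Ev 2: PC=0 idx=0 pred=N actual=T -> ctr[0]=1
Ev 3: PC=6 idx=0 pred=N actual=T -> ctr[0]=2
Ev 4: PC=4 idx=1 pred=N actual=T -> ctr[1]=2
Ev 5: PC=4 idx=1 pred=T actual=T -> ctr[1]=3
Ev 6: PC=4 idx=1 pred=T actual=T -> ctr[1]=3
Ev 7: PC=4 idx=1 pred=T actual=N -> ctr[1]=2
Ev 8: PC=4 idx=1 pred=T actual=N -> ctr[1]=1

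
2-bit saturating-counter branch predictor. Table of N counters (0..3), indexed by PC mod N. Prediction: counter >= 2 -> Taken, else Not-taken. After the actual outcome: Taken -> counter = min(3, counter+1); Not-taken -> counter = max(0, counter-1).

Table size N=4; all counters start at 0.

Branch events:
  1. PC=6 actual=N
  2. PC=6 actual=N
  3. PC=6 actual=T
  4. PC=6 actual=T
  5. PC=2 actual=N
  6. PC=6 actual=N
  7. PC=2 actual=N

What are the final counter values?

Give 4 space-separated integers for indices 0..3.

Ev 1: PC=6 idx=2 pred=N actual=N -> ctr[2]=0
Ev 2: PC=6 idx=2 pred=N actual=N -> ctr[2]=0
Ev 3: PC=6 idx=2 pred=N actual=T -> ctr[2]=1
Ev 4: PC=6 idx=2 pred=N actual=T -> ctr[2]=2
Ev 5: PC=2 idx=2 pred=T actual=N -> ctr[2]=1
Ev 6: PC=6 idx=2 pred=N actual=N -> ctr[2]=0
Ev 7: PC=2 idx=2 pred=N actual=N -> ctr[2]=0

Answer: 0 0 0 0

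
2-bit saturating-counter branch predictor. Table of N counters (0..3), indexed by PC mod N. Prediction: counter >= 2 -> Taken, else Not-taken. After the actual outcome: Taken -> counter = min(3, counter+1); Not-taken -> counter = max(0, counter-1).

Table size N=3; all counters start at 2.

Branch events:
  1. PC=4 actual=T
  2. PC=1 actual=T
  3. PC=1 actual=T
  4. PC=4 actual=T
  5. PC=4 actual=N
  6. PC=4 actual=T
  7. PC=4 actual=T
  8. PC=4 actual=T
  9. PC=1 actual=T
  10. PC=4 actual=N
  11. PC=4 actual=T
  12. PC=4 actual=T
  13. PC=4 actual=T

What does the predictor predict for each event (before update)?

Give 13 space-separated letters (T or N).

Ev 1: PC=4 idx=1 pred=T actual=T -> ctr[1]=3
Ev 2: PC=1 idx=1 pred=T actual=T -> ctr[1]=3
Ev 3: PC=1 idx=1 pred=T actual=T -> ctr[1]=3
Ev 4: PC=4 idx=1 pred=T actual=T -> ctr[1]=3
Ev 5: PC=4 idx=1 pred=T actual=N -> ctr[1]=2
Ev 6: PC=4 idx=1 pred=T actual=T -> ctr[1]=3
Ev 7: PC=4 idx=1 pred=T actual=T -> ctr[1]=3
Ev 8: PC=4 idx=1 pred=T actual=T -> ctr[1]=3
Ev 9: PC=1 idx=1 pred=T actual=T -> ctr[1]=3
Ev 10: PC=4 idx=1 pred=T actual=N -> ctr[1]=2
Ev 11: PC=4 idx=1 pred=T actual=T -> ctr[1]=3
Ev 12: PC=4 idx=1 pred=T actual=T -> ctr[1]=3
Ev 13: PC=4 idx=1 pred=T actual=T -> ctr[1]=3

Answer: T T T T T T T T T T T T T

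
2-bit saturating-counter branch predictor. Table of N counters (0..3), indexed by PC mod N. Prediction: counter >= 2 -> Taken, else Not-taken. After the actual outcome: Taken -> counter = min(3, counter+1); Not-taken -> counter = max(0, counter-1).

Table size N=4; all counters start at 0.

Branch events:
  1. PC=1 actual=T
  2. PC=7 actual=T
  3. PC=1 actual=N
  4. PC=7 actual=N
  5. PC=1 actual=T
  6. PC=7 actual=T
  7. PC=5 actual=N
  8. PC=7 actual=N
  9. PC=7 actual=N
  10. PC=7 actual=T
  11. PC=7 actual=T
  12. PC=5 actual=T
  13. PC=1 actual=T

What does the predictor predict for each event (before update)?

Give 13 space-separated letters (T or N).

Answer: N N N N N N N N N N N N N

Derivation:
Ev 1: PC=1 idx=1 pred=N actual=T -> ctr[1]=1
Ev 2: PC=7 idx=3 pred=N actual=T -> ctr[3]=1
Ev 3: PC=1 idx=1 pred=N actual=N -> ctr[1]=0
Ev 4: PC=7 idx=3 pred=N actual=N -> ctr[3]=0
Ev 5: PC=1 idx=1 pred=N actual=T -> ctr[1]=1
Ev 6: PC=7 idx=3 pred=N actual=T -> ctr[3]=1
Ev 7: PC=5 idx=1 pred=N actual=N -> ctr[1]=0
Ev 8: PC=7 idx=3 pred=N actual=N -> ctr[3]=0
Ev 9: PC=7 idx=3 pred=N actual=N -> ctr[3]=0
Ev 10: PC=7 idx=3 pred=N actual=T -> ctr[3]=1
Ev 11: PC=7 idx=3 pred=N actual=T -> ctr[3]=2
Ev 12: PC=5 idx=1 pred=N actual=T -> ctr[1]=1
Ev 13: PC=1 idx=1 pred=N actual=T -> ctr[1]=2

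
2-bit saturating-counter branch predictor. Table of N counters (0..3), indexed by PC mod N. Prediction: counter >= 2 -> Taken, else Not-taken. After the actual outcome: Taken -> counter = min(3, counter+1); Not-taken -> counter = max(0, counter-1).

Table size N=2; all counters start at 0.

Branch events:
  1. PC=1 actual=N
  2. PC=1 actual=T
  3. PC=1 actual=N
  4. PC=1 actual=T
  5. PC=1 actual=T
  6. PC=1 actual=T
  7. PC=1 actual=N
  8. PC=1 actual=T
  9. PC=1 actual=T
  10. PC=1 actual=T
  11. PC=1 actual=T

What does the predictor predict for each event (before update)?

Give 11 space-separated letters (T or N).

Answer: N N N N N T T T T T T

Derivation:
Ev 1: PC=1 idx=1 pred=N actual=N -> ctr[1]=0
Ev 2: PC=1 idx=1 pred=N actual=T -> ctr[1]=1
Ev 3: PC=1 idx=1 pred=N actual=N -> ctr[1]=0
Ev 4: PC=1 idx=1 pred=N actual=T -> ctr[1]=1
Ev 5: PC=1 idx=1 pred=N actual=T -> ctr[1]=2
Ev 6: PC=1 idx=1 pred=T actual=T -> ctr[1]=3
Ev 7: PC=1 idx=1 pred=T actual=N -> ctr[1]=2
Ev 8: PC=1 idx=1 pred=T actual=T -> ctr[1]=3
Ev 9: PC=1 idx=1 pred=T actual=T -> ctr[1]=3
Ev 10: PC=1 idx=1 pred=T actual=T -> ctr[1]=3
Ev 11: PC=1 idx=1 pred=T actual=T -> ctr[1]=3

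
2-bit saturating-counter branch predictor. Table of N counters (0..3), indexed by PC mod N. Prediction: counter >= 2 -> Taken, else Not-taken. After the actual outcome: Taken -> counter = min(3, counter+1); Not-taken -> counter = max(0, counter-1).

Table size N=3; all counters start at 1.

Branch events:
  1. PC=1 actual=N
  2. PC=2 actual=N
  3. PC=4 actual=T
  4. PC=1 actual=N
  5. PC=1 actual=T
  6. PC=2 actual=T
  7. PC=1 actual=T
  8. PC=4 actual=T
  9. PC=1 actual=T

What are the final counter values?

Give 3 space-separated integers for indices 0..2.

Answer: 1 3 1

Derivation:
Ev 1: PC=1 idx=1 pred=N actual=N -> ctr[1]=0
Ev 2: PC=2 idx=2 pred=N actual=N -> ctr[2]=0
Ev 3: PC=4 idx=1 pred=N actual=T -> ctr[1]=1
Ev 4: PC=1 idx=1 pred=N actual=N -> ctr[1]=0
Ev 5: PC=1 idx=1 pred=N actual=T -> ctr[1]=1
Ev 6: PC=2 idx=2 pred=N actual=T -> ctr[2]=1
Ev 7: PC=1 idx=1 pred=N actual=T -> ctr[1]=2
Ev 8: PC=4 idx=1 pred=T actual=T -> ctr[1]=3
Ev 9: PC=1 idx=1 pred=T actual=T -> ctr[1]=3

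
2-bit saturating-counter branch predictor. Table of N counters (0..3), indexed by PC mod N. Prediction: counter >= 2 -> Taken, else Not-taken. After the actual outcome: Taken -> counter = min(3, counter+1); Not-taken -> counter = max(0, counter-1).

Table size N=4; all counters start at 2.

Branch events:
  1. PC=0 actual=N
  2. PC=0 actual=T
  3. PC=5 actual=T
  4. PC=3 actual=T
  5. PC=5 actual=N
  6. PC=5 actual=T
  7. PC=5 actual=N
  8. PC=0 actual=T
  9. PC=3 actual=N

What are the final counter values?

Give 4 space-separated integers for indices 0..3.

Ev 1: PC=0 idx=0 pred=T actual=N -> ctr[0]=1
Ev 2: PC=0 idx=0 pred=N actual=T -> ctr[0]=2
Ev 3: PC=5 idx=1 pred=T actual=T -> ctr[1]=3
Ev 4: PC=3 idx=3 pred=T actual=T -> ctr[3]=3
Ev 5: PC=5 idx=1 pred=T actual=N -> ctr[1]=2
Ev 6: PC=5 idx=1 pred=T actual=T -> ctr[1]=3
Ev 7: PC=5 idx=1 pred=T actual=N -> ctr[1]=2
Ev 8: PC=0 idx=0 pred=T actual=T -> ctr[0]=3
Ev 9: PC=3 idx=3 pred=T actual=N -> ctr[3]=2

Answer: 3 2 2 2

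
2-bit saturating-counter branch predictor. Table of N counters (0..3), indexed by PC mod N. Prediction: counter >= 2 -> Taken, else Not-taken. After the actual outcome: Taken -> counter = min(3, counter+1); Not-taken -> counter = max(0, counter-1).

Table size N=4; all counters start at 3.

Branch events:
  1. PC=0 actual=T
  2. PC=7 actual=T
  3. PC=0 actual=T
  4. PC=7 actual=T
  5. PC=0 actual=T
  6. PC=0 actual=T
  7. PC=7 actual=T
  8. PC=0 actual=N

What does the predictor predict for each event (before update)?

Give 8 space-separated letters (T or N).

Answer: T T T T T T T T

Derivation:
Ev 1: PC=0 idx=0 pred=T actual=T -> ctr[0]=3
Ev 2: PC=7 idx=3 pred=T actual=T -> ctr[3]=3
Ev 3: PC=0 idx=0 pred=T actual=T -> ctr[0]=3
Ev 4: PC=7 idx=3 pred=T actual=T -> ctr[3]=3
Ev 5: PC=0 idx=0 pred=T actual=T -> ctr[0]=3
Ev 6: PC=0 idx=0 pred=T actual=T -> ctr[0]=3
Ev 7: PC=7 idx=3 pred=T actual=T -> ctr[3]=3
Ev 8: PC=0 idx=0 pred=T actual=N -> ctr[0]=2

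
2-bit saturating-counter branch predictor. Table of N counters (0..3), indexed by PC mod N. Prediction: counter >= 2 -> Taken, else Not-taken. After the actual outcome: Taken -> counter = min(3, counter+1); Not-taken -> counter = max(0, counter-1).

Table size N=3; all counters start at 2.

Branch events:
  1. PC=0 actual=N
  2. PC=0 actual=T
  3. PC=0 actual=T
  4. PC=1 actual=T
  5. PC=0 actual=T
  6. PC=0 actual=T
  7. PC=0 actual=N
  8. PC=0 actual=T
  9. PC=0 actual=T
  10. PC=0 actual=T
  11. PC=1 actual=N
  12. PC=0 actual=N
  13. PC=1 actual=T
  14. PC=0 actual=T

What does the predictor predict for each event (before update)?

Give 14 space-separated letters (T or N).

Answer: T N T T T T T T T T T T T T

Derivation:
Ev 1: PC=0 idx=0 pred=T actual=N -> ctr[0]=1
Ev 2: PC=0 idx=0 pred=N actual=T -> ctr[0]=2
Ev 3: PC=0 idx=0 pred=T actual=T -> ctr[0]=3
Ev 4: PC=1 idx=1 pred=T actual=T -> ctr[1]=3
Ev 5: PC=0 idx=0 pred=T actual=T -> ctr[0]=3
Ev 6: PC=0 idx=0 pred=T actual=T -> ctr[0]=3
Ev 7: PC=0 idx=0 pred=T actual=N -> ctr[0]=2
Ev 8: PC=0 idx=0 pred=T actual=T -> ctr[0]=3
Ev 9: PC=0 idx=0 pred=T actual=T -> ctr[0]=3
Ev 10: PC=0 idx=0 pred=T actual=T -> ctr[0]=3
Ev 11: PC=1 idx=1 pred=T actual=N -> ctr[1]=2
Ev 12: PC=0 idx=0 pred=T actual=N -> ctr[0]=2
Ev 13: PC=1 idx=1 pred=T actual=T -> ctr[1]=3
Ev 14: PC=0 idx=0 pred=T actual=T -> ctr[0]=3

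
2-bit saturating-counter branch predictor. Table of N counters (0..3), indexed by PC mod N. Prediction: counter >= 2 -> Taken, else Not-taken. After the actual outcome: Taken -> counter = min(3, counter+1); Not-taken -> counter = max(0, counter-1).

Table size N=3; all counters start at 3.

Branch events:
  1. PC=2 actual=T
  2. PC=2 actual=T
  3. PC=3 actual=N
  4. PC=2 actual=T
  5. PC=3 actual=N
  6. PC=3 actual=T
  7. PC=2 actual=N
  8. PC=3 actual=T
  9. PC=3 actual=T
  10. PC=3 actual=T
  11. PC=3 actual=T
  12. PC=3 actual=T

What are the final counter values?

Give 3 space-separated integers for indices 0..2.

Ev 1: PC=2 idx=2 pred=T actual=T -> ctr[2]=3
Ev 2: PC=2 idx=2 pred=T actual=T -> ctr[2]=3
Ev 3: PC=3 idx=0 pred=T actual=N -> ctr[0]=2
Ev 4: PC=2 idx=2 pred=T actual=T -> ctr[2]=3
Ev 5: PC=3 idx=0 pred=T actual=N -> ctr[0]=1
Ev 6: PC=3 idx=0 pred=N actual=T -> ctr[0]=2
Ev 7: PC=2 idx=2 pred=T actual=N -> ctr[2]=2
Ev 8: PC=3 idx=0 pred=T actual=T -> ctr[0]=3
Ev 9: PC=3 idx=0 pred=T actual=T -> ctr[0]=3
Ev 10: PC=3 idx=0 pred=T actual=T -> ctr[0]=3
Ev 11: PC=3 idx=0 pred=T actual=T -> ctr[0]=3
Ev 12: PC=3 idx=0 pred=T actual=T -> ctr[0]=3

Answer: 3 3 2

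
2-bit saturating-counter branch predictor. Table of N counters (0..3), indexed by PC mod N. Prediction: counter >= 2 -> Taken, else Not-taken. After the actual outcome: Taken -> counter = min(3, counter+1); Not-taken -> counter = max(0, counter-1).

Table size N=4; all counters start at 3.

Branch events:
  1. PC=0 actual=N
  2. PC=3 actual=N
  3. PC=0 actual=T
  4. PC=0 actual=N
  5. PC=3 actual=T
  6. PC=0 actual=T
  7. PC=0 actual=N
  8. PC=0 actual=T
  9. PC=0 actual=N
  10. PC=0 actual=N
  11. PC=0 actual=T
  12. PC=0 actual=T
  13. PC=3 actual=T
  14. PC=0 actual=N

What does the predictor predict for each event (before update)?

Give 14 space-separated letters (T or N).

Ev 1: PC=0 idx=0 pred=T actual=N -> ctr[0]=2
Ev 2: PC=3 idx=3 pred=T actual=N -> ctr[3]=2
Ev 3: PC=0 idx=0 pred=T actual=T -> ctr[0]=3
Ev 4: PC=0 idx=0 pred=T actual=N -> ctr[0]=2
Ev 5: PC=3 idx=3 pred=T actual=T -> ctr[3]=3
Ev 6: PC=0 idx=0 pred=T actual=T -> ctr[0]=3
Ev 7: PC=0 idx=0 pred=T actual=N -> ctr[0]=2
Ev 8: PC=0 idx=0 pred=T actual=T -> ctr[0]=3
Ev 9: PC=0 idx=0 pred=T actual=N -> ctr[0]=2
Ev 10: PC=0 idx=0 pred=T actual=N -> ctr[0]=1
Ev 11: PC=0 idx=0 pred=N actual=T -> ctr[0]=2
Ev 12: PC=0 idx=0 pred=T actual=T -> ctr[0]=3
Ev 13: PC=3 idx=3 pred=T actual=T -> ctr[3]=3
Ev 14: PC=0 idx=0 pred=T actual=N -> ctr[0]=2

Answer: T T T T T T T T T T N T T T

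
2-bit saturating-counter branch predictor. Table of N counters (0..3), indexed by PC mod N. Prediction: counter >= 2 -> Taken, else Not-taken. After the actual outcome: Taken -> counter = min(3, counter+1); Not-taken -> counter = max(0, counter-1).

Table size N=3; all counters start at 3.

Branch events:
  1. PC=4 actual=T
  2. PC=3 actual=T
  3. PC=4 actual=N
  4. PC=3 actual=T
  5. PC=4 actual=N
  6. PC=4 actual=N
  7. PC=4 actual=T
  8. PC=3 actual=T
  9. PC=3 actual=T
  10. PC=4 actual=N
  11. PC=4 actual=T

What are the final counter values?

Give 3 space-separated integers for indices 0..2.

Answer: 3 1 3

Derivation:
Ev 1: PC=4 idx=1 pred=T actual=T -> ctr[1]=3
Ev 2: PC=3 idx=0 pred=T actual=T -> ctr[0]=3
Ev 3: PC=4 idx=1 pred=T actual=N -> ctr[1]=2
Ev 4: PC=3 idx=0 pred=T actual=T -> ctr[0]=3
Ev 5: PC=4 idx=1 pred=T actual=N -> ctr[1]=1
Ev 6: PC=4 idx=1 pred=N actual=N -> ctr[1]=0
Ev 7: PC=4 idx=1 pred=N actual=T -> ctr[1]=1
Ev 8: PC=3 idx=0 pred=T actual=T -> ctr[0]=3
Ev 9: PC=3 idx=0 pred=T actual=T -> ctr[0]=3
Ev 10: PC=4 idx=1 pred=N actual=N -> ctr[1]=0
Ev 11: PC=4 idx=1 pred=N actual=T -> ctr[1]=1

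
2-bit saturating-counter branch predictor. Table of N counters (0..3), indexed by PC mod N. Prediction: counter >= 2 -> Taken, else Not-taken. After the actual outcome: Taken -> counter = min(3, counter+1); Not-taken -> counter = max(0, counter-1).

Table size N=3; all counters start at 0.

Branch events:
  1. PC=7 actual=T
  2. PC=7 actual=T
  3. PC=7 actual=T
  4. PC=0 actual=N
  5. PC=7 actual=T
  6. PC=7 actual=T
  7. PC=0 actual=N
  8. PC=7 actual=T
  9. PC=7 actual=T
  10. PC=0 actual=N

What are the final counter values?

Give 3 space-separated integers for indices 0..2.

Answer: 0 3 0

Derivation:
Ev 1: PC=7 idx=1 pred=N actual=T -> ctr[1]=1
Ev 2: PC=7 idx=1 pred=N actual=T -> ctr[1]=2
Ev 3: PC=7 idx=1 pred=T actual=T -> ctr[1]=3
Ev 4: PC=0 idx=0 pred=N actual=N -> ctr[0]=0
Ev 5: PC=7 idx=1 pred=T actual=T -> ctr[1]=3
Ev 6: PC=7 idx=1 pred=T actual=T -> ctr[1]=3
Ev 7: PC=0 idx=0 pred=N actual=N -> ctr[0]=0
Ev 8: PC=7 idx=1 pred=T actual=T -> ctr[1]=3
Ev 9: PC=7 idx=1 pred=T actual=T -> ctr[1]=3
Ev 10: PC=0 idx=0 pred=N actual=N -> ctr[0]=0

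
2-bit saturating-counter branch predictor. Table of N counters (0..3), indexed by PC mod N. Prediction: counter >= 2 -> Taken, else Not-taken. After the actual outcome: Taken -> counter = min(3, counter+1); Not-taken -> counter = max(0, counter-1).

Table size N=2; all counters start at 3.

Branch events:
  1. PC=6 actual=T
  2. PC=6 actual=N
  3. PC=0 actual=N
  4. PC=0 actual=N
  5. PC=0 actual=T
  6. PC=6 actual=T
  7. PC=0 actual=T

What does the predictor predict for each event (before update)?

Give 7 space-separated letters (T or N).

Ev 1: PC=6 idx=0 pred=T actual=T -> ctr[0]=3
Ev 2: PC=6 idx=0 pred=T actual=N -> ctr[0]=2
Ev 3: PC=0 idx=0 pred=T actual=N -> ctr[0]=1
Ev 4: PC=0 idx=0 pred=N actual=N -> ctr[0]=0
Ev 5: PC=0 idx=0 pred=N actual=T -> ctr[0]=1
Ev 6: PC=6 idx=0 pred=N actual=T -> ctr[0]=2
Ev 7: PC=0 idx=0 pred=T actual=T -> ctr[0]=3

Answer: T T T N N N T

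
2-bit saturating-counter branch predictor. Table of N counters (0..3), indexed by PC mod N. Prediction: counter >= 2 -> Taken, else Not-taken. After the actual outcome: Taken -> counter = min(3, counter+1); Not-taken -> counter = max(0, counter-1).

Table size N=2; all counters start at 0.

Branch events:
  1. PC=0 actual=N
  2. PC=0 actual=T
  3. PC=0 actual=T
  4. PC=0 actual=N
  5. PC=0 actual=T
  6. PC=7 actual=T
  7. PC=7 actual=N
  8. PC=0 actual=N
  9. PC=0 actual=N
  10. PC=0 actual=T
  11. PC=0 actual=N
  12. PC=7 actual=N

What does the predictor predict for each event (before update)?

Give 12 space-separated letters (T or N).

Ev 1: PC=0 idx=0 pred=N actual=N -> ctr[0]=0
Ev 2: PC=0 idx=0 pred=N actual=T -> ctr[0]=1
Ev 3: PC=0 idx=0 pred=N actual=T -> ctr[0]=2
Ev 4: PC=0 idx=0 pred=T actual=N -> ctr[0]=1
Ev 5: PC=0 idx=0 pred=N actual=T -> ctr[0]=2
Ev 6: PC=7 idx=1 pred=N actual=T -> ctr[1]=1
Ev 7: PC=7 idx=1 pred=N actual=N -> ctr[1]=0
Ev 8: PC=0 idx=0 pred=T actual=N -> ctr[0]=1
Ev 9: PC=0 idx=0 pred=N actual=N -> ctr[0]=0
Ev 10: PC=0 idx=0 pred=N actual=T -> ctr[0]=1
Ev 11: PC=0 idx=0 pred=N actual=N -> ctr[0]=0
Ev 12: PC=7 idx=1 pred=N actual=N -> ctr[1]=0

Answer: N N N T N N N T N N N N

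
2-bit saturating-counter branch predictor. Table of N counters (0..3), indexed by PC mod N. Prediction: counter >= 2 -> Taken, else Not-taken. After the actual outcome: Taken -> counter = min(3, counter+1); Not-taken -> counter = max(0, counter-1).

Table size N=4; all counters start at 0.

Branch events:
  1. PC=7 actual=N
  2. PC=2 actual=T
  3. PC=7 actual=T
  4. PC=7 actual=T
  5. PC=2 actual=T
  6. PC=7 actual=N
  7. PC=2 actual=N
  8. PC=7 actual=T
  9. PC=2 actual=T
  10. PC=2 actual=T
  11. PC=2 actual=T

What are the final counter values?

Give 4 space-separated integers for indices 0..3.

Ev 1: PC=7 idx=3 pred=N actual=N -> ctr[3]=0
Ev 2: PC=2 idx=2 pred=N actual=T -> ctr[2]=1
Ev 3: PC=7 idx=3 pred=N actual=T -> ctr[3]=1
Ev 4: PC=7 idx=3 pred=N actual=T -> ctr[3]=2
Ev 5: PC=2 idx=2 pred=N actual=T -> ctr[2]=2
Ev 6: PC=7 idx=3 pred=T actual=N -> ctr[3]=1
Ev 7: PC=2 idx=2 pred=T actual=N -> ctr[2]=1
Ev 8: PC=7 idx=3 pred=N actual=T -> ctr[3]=2
Ev 9: PC=2 idx=2 pred=N actual=T -> ctr[2]=2
Ev 10: PC=2 idx=2 pred=T actual=T -> ctr[2]=3
Ev 11: PC=2 idx=2 pred=T actual=T -> ctr[2]=3

Answer: 0 0 3 2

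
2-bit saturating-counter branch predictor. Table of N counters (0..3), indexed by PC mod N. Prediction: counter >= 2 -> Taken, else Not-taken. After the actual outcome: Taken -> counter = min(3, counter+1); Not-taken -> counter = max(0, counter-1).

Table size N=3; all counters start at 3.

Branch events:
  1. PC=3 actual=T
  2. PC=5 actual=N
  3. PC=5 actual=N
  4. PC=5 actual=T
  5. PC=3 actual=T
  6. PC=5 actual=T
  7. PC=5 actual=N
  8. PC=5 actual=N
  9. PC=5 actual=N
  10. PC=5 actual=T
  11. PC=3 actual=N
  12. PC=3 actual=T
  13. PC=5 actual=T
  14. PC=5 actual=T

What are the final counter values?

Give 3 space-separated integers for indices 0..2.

Ev 1: PC=3 idx=0 pred=T actual=T -> ctr[0]=3
Ev 2: PC=5 idx=2 pred=T actual=N -> ctr[2]=2
Ev 3: PC=5 idx=2 pred=T actual=N -> ctr[2]=1
Ev 4: PC=5 idx=2 pred=N actual=T -> ctr[2]=2
Ev 5: PC=3 idx=0 pred=T actual=T -> ctr[0]=3
Ev 6: PC=5 idx=2 pred=T actual=T -> ctr[2]=3
Ev 7: PC=5 idx=2 pred=T actual=N -> ctr[2]=2
Ev 8: PC=5 idx=2 pred=T actual=N -> ctr[2]=1
Ev 9: PC=5 idx=2 pred=N actual=N -> ctr[2]=0
Ev 10: PC=5 idx=2 pred=N actual=T -> ctr[2]=1
Ev 11: PC=3 idx=0 pred=T actual=N -> ctr[0]=2
Ev 12: PC=3 idx=0 pred=T actual=T -> ctr[0]=3
Ev 13: PC=5 idx=2 pred=N actual=T -> ctr[2]=2
Ev 14: PC=5 idx=2 pred=T actual=T -> ctr[2]=3

Answer: 3 3 3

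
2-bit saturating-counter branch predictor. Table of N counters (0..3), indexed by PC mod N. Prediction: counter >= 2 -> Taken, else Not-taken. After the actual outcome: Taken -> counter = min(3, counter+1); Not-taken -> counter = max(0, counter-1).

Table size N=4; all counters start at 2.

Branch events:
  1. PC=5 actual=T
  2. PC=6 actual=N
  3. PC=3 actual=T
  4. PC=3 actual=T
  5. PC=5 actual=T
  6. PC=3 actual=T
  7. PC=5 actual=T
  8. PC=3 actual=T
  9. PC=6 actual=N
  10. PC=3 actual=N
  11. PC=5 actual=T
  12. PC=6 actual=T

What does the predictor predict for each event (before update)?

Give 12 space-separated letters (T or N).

Answer: T T T T T T T T N T T N

Derivation:
Ev 1: PC=5 idx=1 pred=T actual=T -> ctr[1]=3
Ev 2: PC=6 idx=2 pred=T actual=N -> ctr[2]=1
Ev 3: PC=3 idx=3 pred=T actual=T -> ctr[3]=3
Ev 4: PC=3 idx=3 pred=T actual=T -> ctr[3]=3
Ev 5: PC=5 idx=1 pred=T actual=T -> ctr[1]=3
Ev 6: PC=3 idx=3 pred=T actual=T -> ctr[3]=3
Ev 7: PC=5 idx=1 pred=T actual=T -> ctr[1]=3
Ev 8: PC=3 idx=3 pred=T actual=T -> ctr[3]=3
Ev 9: PC=6 idx=2 pred=N actual=N -> ctr[2]=0
Ev 10: PC=3 idx=3 pred=T actual=N -> ctr[3]=2
Ev 11: PC=5 idx=1 pred=T actual=T -> ctr[1]=3
Ev 12: PC=6 idx=2 pred=N actual=T -> ctr[2]=1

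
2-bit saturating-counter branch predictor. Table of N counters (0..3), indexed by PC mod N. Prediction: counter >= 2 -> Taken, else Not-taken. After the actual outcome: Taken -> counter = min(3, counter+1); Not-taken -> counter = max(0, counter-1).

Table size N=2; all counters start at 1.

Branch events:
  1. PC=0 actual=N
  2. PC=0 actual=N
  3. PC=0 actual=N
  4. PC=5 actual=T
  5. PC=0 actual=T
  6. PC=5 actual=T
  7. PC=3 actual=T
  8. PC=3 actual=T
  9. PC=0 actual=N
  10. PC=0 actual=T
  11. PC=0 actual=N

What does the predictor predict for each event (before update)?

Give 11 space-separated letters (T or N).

Answer: N N N N N T T T N N N

Derivation:
Ev 1: PC=0 idx=0 pred=N actual=N -> ctr[0]=0
Ev 2: PC=0 idx=0 pred=N actual=N -> ctr[0]=0
Ev 3: PC=0 idx=0 pred=N actual=N -> ctr[0]=0
Ev 4: PC=5 idx=1 pred=N actual=T -> ctr[1]=2
Ev 5: PC=0 idx=0 pred=N actual=T -> ctr[0]=1
Ev 6: PC=5 idx=1 pred=T actual=T -> ctr[1]=3
Ev 7: PC=3 idx=1 pred=T actual=T -> ctr[1]=3
Ev 8: PC=3 idx=1 pred=T actual=T -> ctr[1]=3
Ev 9: PC=0 idx=0 pred=N actual=N -> ctr[0]=0
Ev 10: PC=0 idx=0 pred=N actual=T -> ctr[0]=1
Ev 11: PC=0 idx=0 pred=N actual=N -> ctr[0]=0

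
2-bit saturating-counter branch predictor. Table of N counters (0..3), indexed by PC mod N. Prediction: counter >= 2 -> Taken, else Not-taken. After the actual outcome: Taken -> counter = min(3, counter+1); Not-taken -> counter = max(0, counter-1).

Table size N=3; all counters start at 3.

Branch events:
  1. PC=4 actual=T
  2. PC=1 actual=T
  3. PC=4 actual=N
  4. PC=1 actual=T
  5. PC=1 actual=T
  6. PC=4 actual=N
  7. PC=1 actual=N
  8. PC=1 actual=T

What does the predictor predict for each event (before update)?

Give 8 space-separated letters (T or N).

Ev 1: PC=4 idx=1 pred=T actual=T -> ctr[1]=3
Ev 2: PC=1 idx=1 pred=T actual=T -> ctr[1]=3
Ev 3: PC=4 idx=1 pred=T actual=N -> ctr[1]=2
Ev 4: PC=1 idx=1 pred=T actual=T -> ctr[1]=3
Ev 5: PC=1 idx=1 pred=T actual=T -> ctr[1]=3
Ev 6: PC=4 idx=1 pred=T actual=N -> ctr[1]=2
Ev 7: PC=1 idx=1 pred=T actual=N -> ctr[1]=1
Ev 8: PC=1 idx=1 pred=N actual=T -> ctr[1]=2

Answer: T T T T T T T N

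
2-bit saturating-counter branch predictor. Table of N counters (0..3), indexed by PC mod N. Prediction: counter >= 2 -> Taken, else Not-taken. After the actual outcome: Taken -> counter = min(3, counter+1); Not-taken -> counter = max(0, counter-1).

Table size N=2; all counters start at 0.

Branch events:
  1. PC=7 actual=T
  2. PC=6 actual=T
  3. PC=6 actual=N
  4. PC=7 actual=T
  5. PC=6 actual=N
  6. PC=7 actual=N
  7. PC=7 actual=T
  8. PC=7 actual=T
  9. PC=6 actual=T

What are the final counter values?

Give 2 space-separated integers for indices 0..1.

Answer: 1 3

Derivation:
Ev 1: PC=7 idx=1 pred=N actual=T -> ctr[1]=1
Ev 2: PC=6 idx=0 pred=N actual=T -> ctr[0]=1
Ev 3: PC=6 idx=0 pred=N actual=N -> ctr[0]=0
Ev 4: PC=7 idx=1 pred=N actual=T -> ctr[1]=2
Ev 5: PC=6 idx=0 pred=N actual=N -> ctr[0]=0
Ev 6: PC=7 idx=1 pred=T actual=N -> ctr[1]=1
Ev 7: PC=7 idx=1 pred=N actual=T -> ctr[1]=2
Ev 8: PC=7 idx=1 pred=T actual=T -> ctr[1]=3
Ev 9: PC=6 idx=0 pred=N actual=T -> ctr[0]=1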